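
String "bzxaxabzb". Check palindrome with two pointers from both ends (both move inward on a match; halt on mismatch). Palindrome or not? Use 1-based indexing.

not a palindrome (mismatch at 3,7)

l=1 r=9: 'b'=='b', l++,r--
l=2 r=8: 'z'=='z', l++,r--
l=3 r=7: 'x'!='b', stop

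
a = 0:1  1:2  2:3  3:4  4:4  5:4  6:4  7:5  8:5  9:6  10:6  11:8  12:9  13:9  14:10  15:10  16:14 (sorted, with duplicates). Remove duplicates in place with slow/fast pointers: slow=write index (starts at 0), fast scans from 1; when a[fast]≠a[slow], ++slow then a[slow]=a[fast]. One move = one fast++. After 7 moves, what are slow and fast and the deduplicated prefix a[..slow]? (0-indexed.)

slow=4, fast=8, prefix=[1, 2, 3, 4, 5]

slow=0 fast=1: a[fast]=2≠a[slow]=1 write a[1]=2, slow++,fast++
slow=1 fast=2: a[fast]=3≠a[slow]=2 write a[2]=3, slow++,fast++
slow=2 fast=3: a[fast]=4≠a[slow]=3 write a[3]=4, slow++,fast++
slow=3 fast=4: a[fast]=4=a[slow] dup, fast++
slow=3 fast=5: a[fast]=4=a[slow] dup, fast++
slow=3 fast=6: a[fast]=4=a[slow] dup, fast++
slow=3 fast=7: a[fast]=5≠a[slow]=4 write a[4]=5, slow++,fast++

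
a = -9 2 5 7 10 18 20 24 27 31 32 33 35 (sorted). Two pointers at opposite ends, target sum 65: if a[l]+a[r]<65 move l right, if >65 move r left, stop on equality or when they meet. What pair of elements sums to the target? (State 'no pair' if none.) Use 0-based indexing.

(32, 33)

l=0 r=12: -9+35=26 <65, l++
l=1 r=12: 2+35=37 <65, l++
l=2 r=12: 5+35=40 <65, l++
l=3 r=12: 7+35=42 <65, l++
l=4 r=12: 10+35=45 <65, l++
l=5 r=12: 18+35=53 <65, l++
l=6 r=12: 20+35=55 <65, l++
l=7 r=12: 24+35=59 <65, l++
l=8 r=12: 27+35=62 <65, l++
l=9 r=12: 31+35=66 >65, r--
l=9 r=11: 31+33=64 <65, l++
l=10 r=11: 32+33=65, found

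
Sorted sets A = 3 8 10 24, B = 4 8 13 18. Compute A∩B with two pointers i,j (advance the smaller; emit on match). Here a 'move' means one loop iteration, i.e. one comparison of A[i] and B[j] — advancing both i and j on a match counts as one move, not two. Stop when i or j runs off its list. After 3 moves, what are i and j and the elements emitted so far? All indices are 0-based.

i=2, j=2, emitted=[8]

[i=0,j=0] 3<4 → i++
[i=1,j=0] 8>4 → j++
[i=1,j=1] 8==8 emit → i++,j++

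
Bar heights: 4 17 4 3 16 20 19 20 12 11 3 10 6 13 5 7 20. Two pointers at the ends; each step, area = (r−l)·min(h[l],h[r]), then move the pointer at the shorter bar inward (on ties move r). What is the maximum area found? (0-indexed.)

max area = 255

[0,16] min(4,20)*16=64 best=64 * → l++
[1,16] min(17,20)*15=255 best=255 * → l++
[2,16] min(4,20)*14=56 best=255 → l++
[3,16] min(3,20)*13=39 best=255 → l++
[4,16] min(16,20)*12=192 best=255 → l++
[5,16] min(20,20)*11=220 best=255 → r--
[5,15] min(20,7)*10=70 best=255 → r--
[5,14] min(20,5)*9=45 best=255 → r--
[5,13] min(20,13)*8=104 best=255 → r--
[5,12] min(20,6)*7=42 best=255 → r--
[5,11] min(20,10)*6=60 best=255 → r--
[5,10] min(20,3)*5=15 best=255 → r--
[5,9] min(20,11)*4=44 best=255 → r--
[5,8] min(20,12)*3=36 best=255 → r--
[5,7] min(20,20)*2=40 best=255 → r--
[5,6] min(20,19)*1=19 best=255 → r--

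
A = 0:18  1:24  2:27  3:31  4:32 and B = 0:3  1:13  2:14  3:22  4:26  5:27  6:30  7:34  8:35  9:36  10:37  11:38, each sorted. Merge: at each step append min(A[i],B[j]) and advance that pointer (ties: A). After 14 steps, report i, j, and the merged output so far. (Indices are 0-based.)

i=5, j=9, merged so far=[3, 13, 14, 18, 22, 24, 26, 27, 27, 30, 31, 32, 34, 35]

i=0 j=0: A[i]=18>B[j]=3 take 3, j++
i=0 j=1: A[i]=18>B[j]=13 take 13, j++
i=0 j=2: A[i]=18>B[j]=14 take 14, j++
i=0 j=3: A[i]=18<=B[j]=22 take 18, i++
i=1 j=3: A[i]=24>B[j]=22 take 22, j++
i=1 j=4: A[i]=24<=B[j]=26 take 24, i++
i=2 j=4: A[i]=27>B[j]=26 take 26, j++
i=2 j=5: A[i]=27<=B[j]=27 take 27, i++
i=3 j=5: A[i]=31>B[j]=27 take 27, j++
i=3 j=6: A[i]=31>B[j]=30 take 30, j++
i=3 j=7: A[i]=31<=B[j]=34 take 31, i++
i=4 j=7: A[i]=32<=B[j]=34 take 32, i++
i=5 j=7: A done, take B[j]=34, j++
i=5 j=8: A done, take B[j]=35, j++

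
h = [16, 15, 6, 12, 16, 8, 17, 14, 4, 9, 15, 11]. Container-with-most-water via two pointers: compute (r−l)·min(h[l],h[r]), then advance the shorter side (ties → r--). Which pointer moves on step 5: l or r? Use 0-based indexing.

[0,11] min(16,11)*11=121 best=121 * → r--
[0,10] min(16,15)*10=150 best=150 * → r--
[0,9] min(16,9)*9=81 best=150 → r--
[0,8] min(16,4)*8=32 best=150 → r--
[0,7] min(16,14)*7=98 best=150 → r--

r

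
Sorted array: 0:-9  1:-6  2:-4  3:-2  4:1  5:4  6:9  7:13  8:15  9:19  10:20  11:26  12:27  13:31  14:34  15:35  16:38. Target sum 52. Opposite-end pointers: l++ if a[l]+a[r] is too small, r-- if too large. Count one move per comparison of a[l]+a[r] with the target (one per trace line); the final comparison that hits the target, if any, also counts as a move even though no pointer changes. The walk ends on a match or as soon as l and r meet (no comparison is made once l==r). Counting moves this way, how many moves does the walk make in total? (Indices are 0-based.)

16 moves

[0,16] -9+38=29 <52 → l++
[1,16] -6+38=32 <52 → l++
[2,16] -4+38=34 <52 → l++
[3,16] -2+38=36 <52 → l++
[4,16] 1+38=39 <52 → l++
[5,16] 4+38=42 <52 → l++
[6,16] 9+38=47 <52 → l++
[7,16] 13+38=51 <52 → l++
[8,16] 15+38=53 >52 → r--
[8,15] 15+35=50 <52 → l++
[9,15] 19+35=54 >52 → r--
[9,14] 19+34=53 >52 → r--
[9,13] 19+31=50 <52 → l++
[10,13] 20+31=51 <52 → l++
[11,13] 26+31=57 >52 → r--
[11,12] 26+27=53 >52 → r--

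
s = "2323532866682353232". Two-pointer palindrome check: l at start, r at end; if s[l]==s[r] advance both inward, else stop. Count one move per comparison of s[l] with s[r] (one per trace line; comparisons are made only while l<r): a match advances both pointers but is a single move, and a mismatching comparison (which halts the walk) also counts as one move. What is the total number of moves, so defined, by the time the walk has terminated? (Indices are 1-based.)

l=1 r=19: '2'=='2', l++,r--
l=2 r=18: '3'=='3', l++,r--
l=3 r=17: '2'=='2', l++,r--
l=4 r=16: '3'=='3', l++,r--
l=5 r=15: '5'=='5', l++,r--
l=6 r=14: '3'=='3', l++,r--
l=7 r=13: '2'=='2', l++,r--
l=8 r=12: '8'=='8', l++,r--
l=9 r=11: '6'=='6', l++,r--

9 moves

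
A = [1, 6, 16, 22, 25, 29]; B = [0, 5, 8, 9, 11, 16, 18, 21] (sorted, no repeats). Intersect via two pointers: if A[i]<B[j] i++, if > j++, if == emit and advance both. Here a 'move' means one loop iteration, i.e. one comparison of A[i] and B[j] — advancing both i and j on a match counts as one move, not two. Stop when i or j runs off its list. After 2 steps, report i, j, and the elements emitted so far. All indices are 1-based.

i=2, j=2, emitted=[]

[i=1,j=1] 1>0 → j++
[i=1,j=2] 1<5 → i++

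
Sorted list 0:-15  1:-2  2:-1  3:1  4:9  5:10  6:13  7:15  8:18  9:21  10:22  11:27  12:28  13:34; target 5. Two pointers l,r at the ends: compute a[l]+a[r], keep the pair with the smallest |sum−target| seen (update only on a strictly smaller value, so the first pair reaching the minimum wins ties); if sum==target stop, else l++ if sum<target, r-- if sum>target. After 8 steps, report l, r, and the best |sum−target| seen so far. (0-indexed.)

[0,13] -15+34=19 d=14 * → r--
[0,12] -15+28=13 d=8 * → r--
[0,11] -15+27=12 d=7 * → r--
[0,10] -15+22=7 d=2 * → r--
[0,9] -15+21=6 d=1 * → r--
[0,8] -15+18=3 d=2 → l++
[1,8] -2+18=16 d=11 → r--
[1,7] -2+15=13 d=8 → r--

l=1, r=6, best |Δ|=1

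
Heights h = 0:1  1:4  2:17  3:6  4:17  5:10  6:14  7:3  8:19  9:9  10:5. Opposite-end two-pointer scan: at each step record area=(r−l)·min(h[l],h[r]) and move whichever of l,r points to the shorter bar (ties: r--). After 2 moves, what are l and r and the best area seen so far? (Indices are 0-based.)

l=2, r=10, best area=36

l=0 r=10: min(1,5)*10=10 best=10 *, l++
l=1 r=10: min(4,5)*9=36 best=36 *, l++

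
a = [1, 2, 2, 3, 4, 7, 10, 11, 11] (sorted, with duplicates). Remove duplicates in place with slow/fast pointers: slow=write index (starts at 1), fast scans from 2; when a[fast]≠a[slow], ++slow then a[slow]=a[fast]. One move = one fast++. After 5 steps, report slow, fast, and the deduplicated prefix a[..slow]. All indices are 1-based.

slow=5, fast=7, prefix=[1, 2, 3, 4, 7]

slow=1 fast=2: a[fast]=2≠a[slow]=1 write a[2]=2, slow++,fast++
slow=2 fast=3: a[fast]=2=a[slow] dup, fast++
slow=2 fast=4: a[fast]=3≠a[slow]=2 write a[3]=3, slow++,fast++
slow=3 fast=5: a[fast]=4≠a[slow]=3 write a[4]=4, slow++,fast++
slow=4 fast=6: a[fast]=7≠a[slow]=4 write a[5]=7, slow++,fast++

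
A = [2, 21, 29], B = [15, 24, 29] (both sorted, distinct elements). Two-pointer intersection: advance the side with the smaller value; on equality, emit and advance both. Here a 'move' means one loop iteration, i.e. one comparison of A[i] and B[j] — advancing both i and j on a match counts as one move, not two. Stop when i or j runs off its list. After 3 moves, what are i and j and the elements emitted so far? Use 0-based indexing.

i=0 j=0: 2<15, i++
i=1 j=0: 21>15, j++
i=1 j=1: 21<24, i++

i=2, j=1, emitted=[]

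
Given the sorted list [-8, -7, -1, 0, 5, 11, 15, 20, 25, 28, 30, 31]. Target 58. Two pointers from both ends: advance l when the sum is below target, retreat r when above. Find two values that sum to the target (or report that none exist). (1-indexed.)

[1,12] -8+31=23 <58 → l++
[2,12] -7+31=24 <58 → l++
[3,12] -1+31=30 <58 → l++
[4,12] 0+31=31 <58 → l++
[5,12] 5+31=36 <58 → l++
[6,12] 11+31=42 <58 → l++
[7,12] 15+31=46 <58 → l++
[8,12] 20+31=51 <58 → l++
[9,12] 25+31=56 <58 → l++
[10,12] 28+31=59 >58 → r--
[10,11] 28+30=58 → found

(28, 30)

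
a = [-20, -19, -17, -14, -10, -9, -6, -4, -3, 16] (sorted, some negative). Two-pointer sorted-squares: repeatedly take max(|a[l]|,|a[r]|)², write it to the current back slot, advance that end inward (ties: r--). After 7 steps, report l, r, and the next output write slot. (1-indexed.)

l=1 r=10: |-20|>|16| out[10]=400, l++
l=2 r=10: |-19|>|16| out[9]=361, l++
l=3 r=10: |-17|>|16| out[8]=289, l++
l=4 r=10: |-14|<=|16| out[7]=256, r--
l=4 r=9: |-14|>|-3| out[6]=196, l++
l=5 r=9: |-10|>|-3| out[5]=100, l++
l=6 r=9: |-9|>|-3| out[4]=81, l++

l=7, r=9, next write slot=3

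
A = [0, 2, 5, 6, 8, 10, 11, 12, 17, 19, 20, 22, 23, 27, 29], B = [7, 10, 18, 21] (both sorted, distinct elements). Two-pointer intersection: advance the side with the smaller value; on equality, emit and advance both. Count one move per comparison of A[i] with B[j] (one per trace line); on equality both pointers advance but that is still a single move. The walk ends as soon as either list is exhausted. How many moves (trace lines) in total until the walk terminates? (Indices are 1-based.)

14 moves

[i=1,j=1] 0<7 → i++
[i=2,j=1] 2<7 → i++
[i=3,j=1] 5<7 → i++
[i=4,j=1] 6<7 → i++
[i=5,j=1] 8>7 → j++
[i=5,j=2] 8<10 → i++
[i=6,j=2] 10==10 emit → i++,j++
[i=7,j=3] 11<18 → i++
[i=8,j=3] 12<18 → i++
[i=9,j=3] 17<18 → i++
[i=10,j=3] 19>18 → j++
[i=10,j=4] 19<21 → i++
[i=11,j=4] 20<21 → i++
[i=12,j=4] 22>21 → j++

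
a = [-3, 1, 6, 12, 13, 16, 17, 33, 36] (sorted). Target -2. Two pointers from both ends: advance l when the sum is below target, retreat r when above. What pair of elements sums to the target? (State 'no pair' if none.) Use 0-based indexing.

(-3, 1)

l=0 r=8: -3+36=33 >-2, r--
l=0 r=7: -3+33=30 >-2, r--
l=0 r=6: -3+17=14 >-2, r--
l=0 r=5: -3+16=13 >-2, r--
l=0 r=4: -3+13=10 >-2, r--
l=0 r=3: -3+12=9 >-2, r--
l=0 r=2: -3+6=3 >-2, r--
l=0 r=1: -3+1=-2, found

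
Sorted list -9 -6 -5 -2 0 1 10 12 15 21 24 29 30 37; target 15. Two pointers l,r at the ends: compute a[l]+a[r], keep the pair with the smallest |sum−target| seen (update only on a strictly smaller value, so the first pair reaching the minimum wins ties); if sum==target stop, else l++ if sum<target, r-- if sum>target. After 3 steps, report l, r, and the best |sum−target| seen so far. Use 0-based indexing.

l=0, r=10, best |Δ|=5

l=0 r=13: -9+37=28 d=13 *, r--
l=0 r=12: -9+30=21 d=6 *, r--
l=0 r=11: -9+29=20 d=5 *, r--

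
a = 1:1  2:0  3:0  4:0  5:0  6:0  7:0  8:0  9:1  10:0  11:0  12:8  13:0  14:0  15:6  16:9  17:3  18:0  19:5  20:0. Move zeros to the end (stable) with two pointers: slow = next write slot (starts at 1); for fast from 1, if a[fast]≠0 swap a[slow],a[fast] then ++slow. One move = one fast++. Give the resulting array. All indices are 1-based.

(s=1,f=1) a[fast]=1≠0 swap→a[1]=1 → slow++,fast++
(s=2,f=2) a[fast]=0 → fast++
(s=2,f=3) a[fast]=0 → fast++
(s=2,f=4) a[fast]=0 → fast++
(s=2,f=5) a[fast]=0 → fast++
(s=2,f=6) a[fast]=0 → fast++
(s=2,f=7) a[fast]=0 → fast++
(s=2,f=8) a[fast]=0 → fast++
(s=2,f=9) a[fast]=1≠0 swap→a[2]=1 → slow++,fast++
(s=3,f=10) a[fast]=0 → fast++
(s=3,f=11) a[fast]=0 → fast++
(s=3,f=12) a[fast]=8≠0 swap→a[3]=8 → slow++,fast++
(s=4,f=13) a[fast]=0 → fast++
(s=4,f=14) a[fast]=0 → fast++
(s=4,f=15) a[fast]=6≠0 swap→a[4]=6 → slow++,fast++
(s=5,f=16) a[fast]=9≠0 swap→a[5]=9 → slow++,fast++
(s=6,f=17) a[fast]=3≠0 swap→a[6]=3 → slow++,fast++
(s=7,f=18) a[fast]=0 → fast++
(s=7,f=19) a[fast]=5≠0 swap→a[7]=5 → slow++,fast++
(s=8,f=20) a[fast]=0 → fast++

[1, 1, 8, 6, 9, 3, 5, 0, 0, 0, 0, 0, 0, 0, 0, 0, 0, 0, 0, 0]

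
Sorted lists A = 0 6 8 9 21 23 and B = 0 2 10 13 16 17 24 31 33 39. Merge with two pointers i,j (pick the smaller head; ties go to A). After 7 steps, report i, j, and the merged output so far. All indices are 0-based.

[i=0,j=0] A[i]=0<=B[j]=0 take 0 → i++
[i=1,j=0] A[i]=6>B[j]=0 take 0 → j++
[i=1,j=1] A[i]=6>B[j]=2 take 2 → j++
[i=1,j=2] A[i]=6<=B[j]=10 take 6 → i++
[i=2,j=2] A[i]=8<=B[j]=10 take 8 → i++
[i=3,j=2] A[i]=9<=B[j]=10 take 9 → i++
[i=4,j=2] A[i]=21>B[j]=10 take 10 → j++

i=4, j=3, merged so far=[0, 0, 2, 6, 8, 9, 10]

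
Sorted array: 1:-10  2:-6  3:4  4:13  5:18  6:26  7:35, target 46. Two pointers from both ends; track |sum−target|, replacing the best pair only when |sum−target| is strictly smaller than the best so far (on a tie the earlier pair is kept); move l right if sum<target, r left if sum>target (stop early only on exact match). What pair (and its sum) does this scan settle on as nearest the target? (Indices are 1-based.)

pair (13, 35) with sum 48 (|Δ|=2)

l=1 r=7: -10+35=25 d=21 *, l++
l=2 r=7: -6+35=29 d=17 *, l++
l=3 r=7: 4+35=39 d=7 *, l++
l=4 r=7: 13+35=48 d=2 *, r--
l=4 r=6: 13+26=39 d=7, l++
l=5 r=6: 18+26=44 d=2, l++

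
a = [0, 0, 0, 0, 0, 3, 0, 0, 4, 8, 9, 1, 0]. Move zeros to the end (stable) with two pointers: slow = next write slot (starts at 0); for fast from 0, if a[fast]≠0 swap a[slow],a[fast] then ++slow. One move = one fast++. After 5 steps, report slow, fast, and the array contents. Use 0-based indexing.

slow=0, fast=5, a=[0, 0, 0, 0, 0, 3, 0, 0, 4, 8, 9, 1, 0]

slow=0 fast=0: a[fast]=0, fast++
slow=0 fast=1: a[fast]=0, fast++
slow=0 fast=2: a[fast]=0, fast++
slow=0 fast=3: a[fast]=0, fast++
slow=0 fast=4: a[fast]=0, fast++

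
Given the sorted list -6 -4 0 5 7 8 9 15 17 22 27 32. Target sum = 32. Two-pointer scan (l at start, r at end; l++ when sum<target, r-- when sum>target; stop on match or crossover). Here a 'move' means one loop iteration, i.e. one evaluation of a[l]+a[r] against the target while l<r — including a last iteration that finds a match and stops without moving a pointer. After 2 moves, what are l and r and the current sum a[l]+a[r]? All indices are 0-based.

l=0 r=11: -6+32=26 <32, l++
l=1 r=11: -4+32=28 <32, l++

l=2, r=11, sum=32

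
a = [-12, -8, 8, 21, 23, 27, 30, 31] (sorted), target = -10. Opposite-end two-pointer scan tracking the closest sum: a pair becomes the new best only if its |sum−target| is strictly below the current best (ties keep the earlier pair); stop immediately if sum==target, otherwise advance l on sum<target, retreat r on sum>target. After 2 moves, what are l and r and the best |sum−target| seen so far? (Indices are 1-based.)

[1,8] -12+31=19 d=29 * → r--
[1,7] -12+30=18 d=28 * → r--

l=1, r=6, best |Δ|=28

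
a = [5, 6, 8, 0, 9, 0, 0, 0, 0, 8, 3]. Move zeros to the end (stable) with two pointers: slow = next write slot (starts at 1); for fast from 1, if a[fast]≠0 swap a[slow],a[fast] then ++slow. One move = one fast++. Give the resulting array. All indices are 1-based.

[5, 6, 8, 9, 8, 3, 0, 0, 0, 0, 0]

slow=1 fast=1: a[fast]=5≠0 swap→a[1]=5, slow++,fast++
slow=2 fast=2: a[fast]=6≠0 swap→a[2]=6, slow++,fast++
slow=3 fast=3: a[fast]=8≠0 swap→a[3]=8, slow++,fast++
slow=4 fast=4: a[fast]=0, fast++
slow=4 fast=5: a[fast]=9≠0 swap→a[4]=9, slow++,fast++
slow=5 fast=6: a[fast]=0, fast++
slow=5 fast=7: a[fast]=0, fast++
slow=5 fast=8: a[fast]=0, fast++
slow=5 fast=9: a[fast]=0, fast++
slow=5 fast=10: a[fast]=8≠0 swap→a[5]=8, slow++,fast++
slow=6 fast=11: a[fast]=3≠0 swap→a[6]=3, slow++,fast++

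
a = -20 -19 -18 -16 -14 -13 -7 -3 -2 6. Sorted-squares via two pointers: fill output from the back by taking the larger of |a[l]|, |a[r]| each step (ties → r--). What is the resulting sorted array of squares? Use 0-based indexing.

[4, 9, 36, 49, 169, 196, 256, 324, 361, 400]

l=0 r=9: |-20|>|6| out[9]=400, l++
l=1 r=9: |-19|>|6| out[8]=361, l++
l=2 r=9: |-18|>|6| out[7]=324, l++
l=3 r=9: |-16|>|6| out[6]=256, l++
l=4 r=9: |-14|>|6| out[5]=196, l++
l=5 r=9: |-13|>|6| out[4]=169, l++
l=6 r=9: |-7|>|6| out[3]=49, l++
l=7 r=9: |-3|<=|6| out[2]=36, r--
l=7 r=8: |-3|>|-2| out[1]=9, l++
l=8 r=8: |-2|<=|-2| out[0]=4, r--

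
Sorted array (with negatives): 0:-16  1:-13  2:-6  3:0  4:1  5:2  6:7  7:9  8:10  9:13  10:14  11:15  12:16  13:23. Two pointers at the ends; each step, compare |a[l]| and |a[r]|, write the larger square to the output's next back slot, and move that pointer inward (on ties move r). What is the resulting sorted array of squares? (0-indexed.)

[0,13] |-16|<=|23| out[13]=529 → r--
[0,12] |-16|<=|16| out[12]=256 → r--
[0,11] |-16|>|15| out[11]=256 → l++
[1,11] |-13|<=|15| out[10]=225 → r--
[1,10] |-13|<=|14| out[9]=196 → r--
[1,9] |-13|<=|13| out[8]=169 → r--
[1,8] |-13|>|10| out[7]=169 → l++
[2,8] |-6|<=|10| out[6]=100 → r--
[2,7] |-6|<=|9| out[5]=81 → r--
[2,6] |-6|<=|7| out[4]=49 → r--
[2,5] |-6|>|2| out[3]=36 → l++
[3,5] |0|<=|2| out[2]=4 → r--
[3,4] |0|<=|1| out[1]=1 → r--
[3,3] |0|<=|0| out[0]=0 → r--

[0, 1, 4, 36, 49, 81, 100, 169, 169, 196, 225, 256, 256, 529]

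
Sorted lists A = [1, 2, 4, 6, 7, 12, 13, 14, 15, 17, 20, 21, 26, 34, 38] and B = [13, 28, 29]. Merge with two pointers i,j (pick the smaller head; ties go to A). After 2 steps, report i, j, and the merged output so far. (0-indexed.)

[i=0,j=0] A[i]=1<=B[j]=13 take 1 → i++
[i=1,j=0] A[i]=2<=B[j]=13 take 2 → i++

i=2, j=0, merged so far=[1, 2]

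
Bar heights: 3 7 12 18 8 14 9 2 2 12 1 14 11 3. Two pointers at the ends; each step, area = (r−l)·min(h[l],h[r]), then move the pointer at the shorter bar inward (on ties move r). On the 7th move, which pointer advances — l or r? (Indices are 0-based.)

l=0 r=13: min(3,3)*13=39 best=39 *, r--
l=0 r=12: min(3,11)*12=36 best=39, l++
l=1 r=12: min(7,11)*11=77 best=77 *, l++
l=2 r=12: min(12,11)*10=110 best=110 *, r--
l=2 r=11: min(12,14)*9=108 best=110, l++
l=3 r=11: min(18,14)*8=112 best=112 *, r--
l=3 r=10: min(18,1)*7=7 best=112, r--

r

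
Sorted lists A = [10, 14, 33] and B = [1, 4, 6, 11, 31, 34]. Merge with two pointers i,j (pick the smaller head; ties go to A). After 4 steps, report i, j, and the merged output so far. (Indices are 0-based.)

i=1, j=3, merged so far=[1, 4, 6, 10]

i=0 j=0: A[i]=10>B[j]=1 take 1, j++
i=0 j=1: A[i]=10>B[j]=4 take 4, j++
i=0 j=2: A[i]=10>B[j]=6 take 6, j++
i=0 j=3: A[i]=10<=B[j]=11 take 10, i++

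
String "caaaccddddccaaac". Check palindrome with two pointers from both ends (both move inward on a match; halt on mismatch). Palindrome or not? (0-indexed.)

[0,15] 'c'=='c' → l++,r--
[1,14] 'a'=='a' → l++,r--
[2,13] 'a'=='a' → l++,r--
[3,12] 'a'=='a' → l++,r--
[4,11] 'c'=='c' → l++,r--
[5,10] 'c'=='c' → l++,r--
[6,9] 'd'=='d' → l++,r--
[7,8] 'd'=='d' → l++,r--

palindrome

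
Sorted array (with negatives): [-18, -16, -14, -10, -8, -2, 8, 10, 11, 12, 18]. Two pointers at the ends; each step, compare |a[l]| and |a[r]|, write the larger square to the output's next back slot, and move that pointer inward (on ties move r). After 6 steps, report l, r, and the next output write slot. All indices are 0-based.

l=3, r=7, next write slot=4

l=0 r=10: |-18|<=|18| out[10]=324, r--
l=0 r=9: |-18|>|12| out[9]=324, l++
l=1 r=9: |-16|>|12| out[8]=256, l++
l=2 r=9: |-14|>|12| out[7]=196, l++
l=3 r=9: |-10|<=|12| out[6]=144, r--
l=3 r=8: |-10|<=|11| out[5]=121, r--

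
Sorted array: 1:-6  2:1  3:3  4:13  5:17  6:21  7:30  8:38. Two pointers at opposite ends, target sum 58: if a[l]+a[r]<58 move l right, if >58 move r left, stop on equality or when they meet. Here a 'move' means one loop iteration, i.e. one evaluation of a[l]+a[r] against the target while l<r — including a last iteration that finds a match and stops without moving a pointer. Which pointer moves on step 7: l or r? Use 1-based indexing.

[1,8] -6+38=32 <58 → l++
[2,8] 1+38=39 <58 → l++
[3,8] 3+38=41 <58 → l++
[4,8] 13+38=51 <58 → l++
[5,8] 17+38=55 <58 → l++
[6,8] 21+38=59 >58 → r--
[6,7] 21+30=51 <58 → l++

l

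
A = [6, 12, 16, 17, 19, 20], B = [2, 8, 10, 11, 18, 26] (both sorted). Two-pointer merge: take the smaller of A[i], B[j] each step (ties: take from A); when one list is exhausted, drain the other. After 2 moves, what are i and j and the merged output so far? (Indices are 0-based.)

i=1, j=1, merged so far=[2, 6]

[i=0,j=0] A[i]=6>B[j]=2 take 2 → j++
[i=0,j=1] A[i]=6<=B[j]=8 take 6 → i++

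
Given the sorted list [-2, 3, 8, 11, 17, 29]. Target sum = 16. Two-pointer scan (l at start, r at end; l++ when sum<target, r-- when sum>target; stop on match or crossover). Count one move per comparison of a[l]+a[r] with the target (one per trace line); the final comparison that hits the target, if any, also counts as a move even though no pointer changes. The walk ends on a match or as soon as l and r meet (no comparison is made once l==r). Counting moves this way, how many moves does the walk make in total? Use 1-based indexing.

l=1 r=6: -2+29=27 >16, r--
l=1 r=5: -2+17=15 <16, l++
l=2 r=5: 3+17=20 >16, r--
l=2 r=4: 3+11=14 <16, l++
l=3 r=4: 8+11=19 >16, r--

5 moves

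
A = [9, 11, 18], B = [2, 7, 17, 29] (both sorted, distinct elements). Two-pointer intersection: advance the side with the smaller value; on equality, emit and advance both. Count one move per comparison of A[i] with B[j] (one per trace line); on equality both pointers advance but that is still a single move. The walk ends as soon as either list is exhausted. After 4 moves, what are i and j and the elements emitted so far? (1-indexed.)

i=1 j=1: 9>2, j++
i=1 j=2: 9>7, j++
i=1 j=3: 9<17, i++
i=2 j=3: 11<17, i++

i=3, j=3, emitted=[]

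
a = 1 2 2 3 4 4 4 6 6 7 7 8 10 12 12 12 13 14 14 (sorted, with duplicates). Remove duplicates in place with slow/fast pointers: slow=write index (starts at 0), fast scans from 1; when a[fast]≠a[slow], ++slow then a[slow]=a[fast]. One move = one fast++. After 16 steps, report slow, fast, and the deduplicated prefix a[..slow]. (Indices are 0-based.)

(s=0,f=1) a[fast]=2≠a[slow]=1 write a[1]=2 → slow++,fast++
(s=1,f=2) a[fast]=2=a[slow] dup → fast++
(s=1,f=3) a[fast]=3≠a[slow]=2 write a[2]=3 → slow++,fast++
(s=2,f=4) a[fast]=4≠a[slow]=3 write a[3]=4 → slow++,fast++
(s=3,f=5) a[fast]=4=a[slow] dup → fast++
(s=3,f=6) a[fast]=4=a[slow] dup → fast++
(s=3,f=7) a[fast]=6≠a[slow]=4 write a[4]=6 → slow++,fast++
(s=4,f=8) a[fast]=6=a[slow] dup → fast++
(s=4,f=9) a[fast]=7≠a[slow]=6 write a[5]=7 → slow++,fast++
(s=5,f=10) a[fast]=7=a[slow] dup → fast++
(s=5,f=11) a[fast]=8≠a[slow]=7 write a[6]=8 → slow++,fast++
(s=6,f=12) a[fast]=10≠a[slow]=8 write a[7]=10 → slow++,fast++
(s=7,f=13) a[fast]=12≠a[slow]=10 write a[8]=12 → slow++,fast++
(s=8,f=14) a[fast]=12=a[slow] dup → fast++
(s=8,f=15) a[fast]=12=a[slow] dup → fast++
(s=8,f=16) a[fast]=13≠a[slow]=12 write a[9]=13 → slow++,fast++

slow=9, fast=17, prefix=[1, 2, 3, 4, 6, 7, 8, 10, 12, 13]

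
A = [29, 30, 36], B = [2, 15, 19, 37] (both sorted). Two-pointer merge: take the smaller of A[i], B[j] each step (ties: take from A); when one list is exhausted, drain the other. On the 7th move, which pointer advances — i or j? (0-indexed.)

[i=0,j=0] A[i]=29>B[j]=2 take 2 → j++
[i=0,j=1] A[i]=29>B[j]=15 take 15 → j++
[i=0,j=2] A[i]=29>B[j]=19 take 19 → j++
[i=0,j=3] A[i]=29<=B[j]=37 take 29 → i++
[i=1,j=3] A[i]=30<=B[j]=37 take 30 → i++
[i=2,j=3] A[i]=36<=B[j]=37 take 36 → i++
[i=3,j=3] A done, take B[j]=37 → j++

j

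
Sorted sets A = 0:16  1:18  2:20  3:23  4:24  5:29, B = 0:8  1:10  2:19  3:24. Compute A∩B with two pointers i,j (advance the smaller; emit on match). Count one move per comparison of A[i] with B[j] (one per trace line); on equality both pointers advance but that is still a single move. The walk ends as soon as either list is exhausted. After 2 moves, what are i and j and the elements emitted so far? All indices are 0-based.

[i=0,j=0] 16>8 → j++
[i=0,j=1] 16>10 → j++

i=0, j=2, emitted=[]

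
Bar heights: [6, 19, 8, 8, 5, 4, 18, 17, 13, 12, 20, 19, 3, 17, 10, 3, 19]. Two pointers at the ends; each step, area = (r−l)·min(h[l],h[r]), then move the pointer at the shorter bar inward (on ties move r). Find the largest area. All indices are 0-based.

l=0 r=16: min(6,19)*16=96 best=96 *, l++
l=1 r=16: min(19,19)*15=285 best=285 *, r--
l=1 r=15: min(19,3)*14=42 best=285, r--
l=1 r=14: min(19,10)*13=130 best=285, r--
l=1 r=13: min(19,17)*12=204 best=285, r--
l=1 r=12: min(19,3)*11=33 best=285, r--
l=1 r=11: min(19,19)*10=190 best=285, r--
l=1 r=10: min(19,20)*9=171 best=285, l++
l=2 r=10: min(8,20)*8=64 best=285, l++
l=3 r=10: min(8,20)*7=56 best=285, l++
l=4 r=10: min(5,20)*6=30 best=285, l++
l=5 r=10: min(4,20)*5=20 best=285, l++
l=6 r=10: min(18,20)*4=72 best=285, l++
l=7 r=10: min(17,20)*3=51 best=285, l++
l=8 r=10: min(13,20)*2=26 best=285, l++
l=9 r=10: min(12,20)*1=12 best=285, l++

max area = 285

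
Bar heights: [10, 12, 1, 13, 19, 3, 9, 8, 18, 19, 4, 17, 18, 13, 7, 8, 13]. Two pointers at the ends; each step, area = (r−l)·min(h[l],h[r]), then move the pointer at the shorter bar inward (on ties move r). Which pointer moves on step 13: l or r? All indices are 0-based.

[0,16] min(10,13)*16=160 best=160 * → l++
[1,16] min(12,13)*15=180 best=180 * → l++
[2,16] min(1,13)*14=14 best=180 → l++
[3,16] min(13,13)*13=169 best=180 → r--
[3,15] min(13,8)*12=96 best=180 → r--
[3,14] min(13,7)*11=77 best=180 → r--
[3,13] min(13,13)*10=130 best=180 → r--
[3,12] min(13,18)*9=117 best=180 → l++
[4,12] min(19,18)*8=144 best=180 → r--
[4,11] min(19,17)*7=119 best=180 → r--
[4,10] min(19,4)*6=24 best=180 → r--
[4,9] min(19,19)*5=95 best=180 → r--
[4,8] min(19,18)*4=72 best=180 → r--

r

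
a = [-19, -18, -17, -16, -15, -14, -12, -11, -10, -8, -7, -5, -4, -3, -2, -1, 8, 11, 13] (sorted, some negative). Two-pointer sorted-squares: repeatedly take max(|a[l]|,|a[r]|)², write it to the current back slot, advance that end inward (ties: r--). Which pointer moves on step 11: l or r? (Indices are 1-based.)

l

l=1 r=19: |-19|>|13| out[19]=361, l++
l=2 r=19: |-18|>|13| out[18]=324, l++
l=3 r=19: |-17|>|13| out[17]=289, l++
l=4 r=19: |-16|>|13| out[16]=256, l++
l=5 r=19: |-15|>|13| out[15]=225, l++
l=6 r=19: |-14|>|13| out[14]=196, l++
l=7 r=19: |-12|<=|13| out[13]=169, r--
l=7 r=18: |-12|>|11| out[12]=144, l++
l=8 r=18: |-11|<=|11| out[11]=121, r--
l=8 r=17: |-11|>|8| out[10]=121, l++
l=9 r=17: |-10|>|8| out[9]=100, l++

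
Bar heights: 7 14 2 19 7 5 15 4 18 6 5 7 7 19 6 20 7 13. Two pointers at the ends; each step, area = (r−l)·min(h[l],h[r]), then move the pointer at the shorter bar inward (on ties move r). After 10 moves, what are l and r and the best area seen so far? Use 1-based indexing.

l=9, r=16, best area=228

[1,18] min(7,13)*17=119 best=119 * → l++
[2,18] min(14,13)*16=208 best=208 * → r--
[2,17] min(14,7)*15=105 best=208 → r--
[2,16] min(14,20)*14=196 best=208 → l++
[3,16] min(2,20)*13=26 best=208 → l++
[4,16] min(19,20)*12=228 best=228 * → l++
[5,16] min(7,20)*11=77 best=228 → l++
[6,16] min(5,20)*10=50 best=228 → l++
[7,16] min(15,20)*9=135 best=228 → l++
[8,16] min(4,20)*8=32 best=228 → l++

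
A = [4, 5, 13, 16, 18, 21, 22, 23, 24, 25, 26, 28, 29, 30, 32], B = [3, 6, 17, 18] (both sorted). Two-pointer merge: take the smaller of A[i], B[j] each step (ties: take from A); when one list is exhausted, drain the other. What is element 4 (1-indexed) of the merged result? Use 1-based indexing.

i=1 j=1: A[i]=4>B[j]=3 take 3, j++
i=1 j=2: A[i]=4<=B[j]=6 take 4, i++
i=2 j=2: A[i]=5<=B[j]=6 take 5, i++
i=3 j=2: A[i]=13>B[j]=6 take 6, j++
i=3 j=3: A[i]=13<=B[j]=17 take 13, i++
i=4 j=3: A[i]=16<=B[j]=17 take 16, i++
i=5 j=3: A[i]=18>B[j]=17 take 17, j++
i=5 j=4: A[i]=18<=B[j]=18 take 18, i++
i=6 j=4: A[i]=21>B[j]=18 take 18, j++
i=6 j=5: B done, take A[i]=21, i++
i=7 j=5: B done, take A[i]=22, i++
i=8 j=5: B done, take A[i]=23, i++
i=9 j=5: B done, take A[i]=24, i++
i=10 j=5: B done, take A[i]=25, i++
i=11 j=5: B done, take A[i]=26, i++
i=12 j=5: B done, take A[i]=28, i++
i=13 j=5: B done, take A[i]=29, i++
i=14 j=5: B done, take A[i]=30, i++
i=15 j=5: B done, take A[i]=32, i++

merged[4] = 6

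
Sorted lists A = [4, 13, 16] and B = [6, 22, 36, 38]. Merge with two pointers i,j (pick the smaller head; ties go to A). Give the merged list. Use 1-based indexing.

[4, 6, 13, 16, 22, 36, 38]

i=1 j=1: A[i]=4<=B[j]=6 take 4, i++
i=2 j=1: A[i]=13>B[j]=6 take 6, j++
i=2 j=2: A[i]=13<=B[j]=22 take 13, i++
i=3 j=2: A[i]=16<=B[j]=22 take 16, i++
i=4 j=2: A done, take B[j]=22, j++
i=4 j=3: A done, take B[j]=36, j++
i=4 j=4: A done, take B[j]=38, j++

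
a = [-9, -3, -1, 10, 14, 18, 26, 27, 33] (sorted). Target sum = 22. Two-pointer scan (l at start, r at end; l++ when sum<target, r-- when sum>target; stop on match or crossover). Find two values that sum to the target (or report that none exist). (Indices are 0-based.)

[0,8] -9+33=24 >22 → r--
[0,7] -9+27=18 <22 → l++
[1,7] -3+27=24 >22 → r--
[1,6] -3+26=23 >22 → r--
[1,5] -3+18=15 <22 → l++
[2,5] -1+18=17 <22 → l++
[3,5] 10+18=28 >22 → r--
[3,4] 10+14=24 >22 → r--

no pair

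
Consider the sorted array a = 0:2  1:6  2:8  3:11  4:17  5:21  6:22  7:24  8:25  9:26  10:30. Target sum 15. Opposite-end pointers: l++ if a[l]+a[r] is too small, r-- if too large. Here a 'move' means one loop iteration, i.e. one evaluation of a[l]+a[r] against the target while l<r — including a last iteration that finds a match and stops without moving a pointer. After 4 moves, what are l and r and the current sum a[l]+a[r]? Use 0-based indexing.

[0,10] 2+30=32 >15 → r--
[0,9] 2+26=28 >15 → r--
[0,8] 2+25=27 >15 → r--
[0,7] 2+24=26 >15 → r--

l=0, r=6, sum=24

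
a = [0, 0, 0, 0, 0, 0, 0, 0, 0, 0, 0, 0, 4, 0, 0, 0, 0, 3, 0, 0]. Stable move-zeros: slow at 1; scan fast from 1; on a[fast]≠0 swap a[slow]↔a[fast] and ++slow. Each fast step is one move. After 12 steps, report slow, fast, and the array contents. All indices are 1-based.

slow=1 fast=1: a[fast]=0, fast++
slow=1 fast=2: a[fast]=0, fast++
slow=1 fast=3: a[fast]=0, fast++
slow=1 fast=4: a[fast]=0, fast++
slow=1 fast=5: a[fast]=0, fast++
slow=1 fast=6: a[fast]=0, fast++
slow=1 fast=7: a[fast]=0, fast++
slow=1 fast=8: a[fast]=0, fast++
slow=1 fast=9: a[fast]=0, fast++
slow=1 fast=10: a[fast]=0, fast++
slow=1 fast=11: a[fast]=0, fast++
slow=1 fast=12: a[fast]=0, fast++

slow=1, fast=13, a=[0, 0, 0, 0, 0, 0, 0, 0, 0, 0, 0, 0, 4, 0, 0, 0, 0, 3, 0, 0]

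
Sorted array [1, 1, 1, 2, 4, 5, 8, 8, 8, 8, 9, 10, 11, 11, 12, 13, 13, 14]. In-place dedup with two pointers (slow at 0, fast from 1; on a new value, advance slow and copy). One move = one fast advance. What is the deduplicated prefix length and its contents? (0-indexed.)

length 11; prefix = [1, 2, 4, 5, 8, 9, 10, 11, 12, 13, 14]

slow=0 fast=1: a[fast]=1=a[slow] dup, fast++
slow=0 fast=2: a[fast]=1=a[slow] dup, fast++
slow=0 fast=3: a[fast]=2≠a[slow]=1 write a[1]=2, slow++,fast++
slow=1 fast=4: a[fast]=4≠a[slow]=2 write a[2]=4, slow++,fast++
slow=2 fast=5: a[fast]=5≠a[slow]=4 write a[3]=5, slow++,fast++
slow=3 fast=6: a[fast]=8≠a[slow]=5 write a[4]=8, slow++,fast++
slow=4 fast=7: a[fast]=8=a[slow] dup, fast++
slow=4 fast=8: a[fast]=8=a[slow] dup, fast++
slow=4 fast=9: a[fast]=8=a[slow] dup, fast++
slow=4 fast=10: a[fast]=9≠a[slow]=8 write a[5]=9, slow++,fast++
slow=5 fast=11: a[fast]=10≠a[slow]=9 write a[6]=10, slow++,fast++
slow=6 fast=12: a[fast]=11≠a[slow]=10 write a[7]=11, slow++,fast++
slow=7 fast=13: a[fast]=11=a[slow] dup, fast++
slow=7 fast=14: a[fast]=12≠a[slow]=11 write a[8]=12, slow++,fast++
slow=8 fast=15: a[fast]=13≠a[slow]=12 write a[9]=13, slow++,fast++
slow=9 fast=16: a[fast]=13=a[slow] dup, fast++
slow=9 fast=17: a[fast]=14≠a[slow]=13 write a[10]=14, slow++,fast++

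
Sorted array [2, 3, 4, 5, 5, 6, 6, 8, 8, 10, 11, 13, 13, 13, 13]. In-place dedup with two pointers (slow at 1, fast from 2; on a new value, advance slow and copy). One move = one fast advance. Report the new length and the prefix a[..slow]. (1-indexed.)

slow=1 fast=2: a[fast]=3≠a[slow]=2 write a[2]=3, slow++,fast++
slow=2 fast=3: a[fast]=4≠a[slow]=3 write a[3]=4, slow++,fast++
slow=3 fast=4: a[fast]=5≠a[slow]=4 write a[4]=5, slow++,fast++
slow=4 fast=5: a[fast]=5=a[slow] dup, fast++
slow=4 fast=6: a[fast]=6≠a[slow]=5 write a[5]=6, slow++,fast++
slow=5 fast=7: a[fast]=6=a[slow] dup, fast++
slow=5 fast=8: a[fast]=8≠a[slow]=6 write a[6]=8, slow++,fast++
slow=6 fast=9: a[fast]=8=a[slow] dup, fast++
slow=6 fast=10: a[fast]=10≠a[slow]=8 write a[7]=10, slow++,fast++
slow=7 fast=11: a[fast]=11≠a[slow]=10 write a[8]=11, slow++,fast++
slow=8 fast=12: a[fast]=13≠a[slow]=11 write a[9]=13, slow++,fast++
slow=9 fast=13: a[fast]=13=a[slow] dup, fast++
slow=9 fast=14: a[fast]=13=a[slow] dup, fast++
slow=9 fast=15: a[fast]=13=a[slow] dup, fast++

length 9; prefix = [2, 3, 4, 5, 6, 8, 10, 11, 13]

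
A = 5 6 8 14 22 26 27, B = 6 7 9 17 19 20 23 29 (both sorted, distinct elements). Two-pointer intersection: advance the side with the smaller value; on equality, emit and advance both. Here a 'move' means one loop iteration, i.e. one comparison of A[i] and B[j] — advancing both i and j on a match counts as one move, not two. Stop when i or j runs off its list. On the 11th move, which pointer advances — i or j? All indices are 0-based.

i=0 j=0: 5<6, i++
i=1 j=0: 6==6 emit, i++,j++
i=2 j=1: 8>7, j++
i=2 j=2: 8<9, i++
i=3 j=2: 14>9, j++
i=3 j=3: 14<17, i++
i=4 j=3: 22>17, j++
i=4 j=4: 22>19, j++
i=4 j=5: 22>20, j++
i=4 j=6: 22<23, i++
i=5 j=6: 26>23, j++

j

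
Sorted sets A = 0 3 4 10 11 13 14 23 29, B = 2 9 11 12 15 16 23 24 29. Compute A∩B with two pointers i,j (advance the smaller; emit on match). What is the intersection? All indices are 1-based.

intersection = [11, 23, 29]

i=1 j=1: 0<2, i++
i=2 j=1: 3>2, j++
i=2 j=2: 3<9, i++
i=3 j=2: 4<9, i++
i=4 j=2: 10>9, j++
i=4 j=3: 10<11, i++
i=5 j=3: 11==11 emit, i++,j++
i=6 j=4: 13>12, j++
i=6 j=5: 13<15, i++
i=7 j=5: 14<15, i++
i=8 j=5: 23>15, j++
i=8 j=6: 23>16, j++
i=8 j=7: 23==23 emit, i++,j++
i=9 j=8: 29>24, j++
i=9 j=9: 29==29 emit, i++,j++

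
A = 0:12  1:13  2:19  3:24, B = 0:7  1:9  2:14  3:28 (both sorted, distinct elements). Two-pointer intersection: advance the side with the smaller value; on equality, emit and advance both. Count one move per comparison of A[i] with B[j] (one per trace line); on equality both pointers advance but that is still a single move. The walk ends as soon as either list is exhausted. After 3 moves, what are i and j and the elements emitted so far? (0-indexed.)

i=1, j=2, emitted=[]

[i=0,j=0] 12>7 → j++
[i=0,j=1] 12>9 → j++
[i=0,j=2] 12<14 → i++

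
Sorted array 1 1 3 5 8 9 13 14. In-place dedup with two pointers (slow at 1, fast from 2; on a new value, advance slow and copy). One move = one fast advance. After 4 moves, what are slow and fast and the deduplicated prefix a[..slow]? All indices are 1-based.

slow=4, fast=6, prefix=[1, 3, 5, 8]

slow=1 fast=2: a[fast]=1=a[slow] dup, fast++
slow=1 fast=3: a[fast]=3≠a[slow]=1 write a[2]=3, slow++,fast++
slow=2 fast=4: a[fast]=5≠a[slow]=3 write a[3]=5, slow++,fast++
slow=3 fast=5: a[fast]=8≠a[slow]=5 write a[4]=8, slow++,fast++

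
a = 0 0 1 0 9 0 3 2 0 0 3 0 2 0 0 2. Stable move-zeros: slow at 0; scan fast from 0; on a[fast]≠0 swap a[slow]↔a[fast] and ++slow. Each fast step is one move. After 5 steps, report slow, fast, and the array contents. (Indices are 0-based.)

slow=0 fast=0: a[fast]=0, fast++
slow=0 fast=1: a[fast]=0, fast++
slow=0 fast=2: a[fast]=1≠0 swap→a[0]=1, slow++,fast++
slow=1 fast=3: a[fast]=0, fast++
slow=1 fast=4: a[fast]=9≠0 swap→a[1]=9, slow++,fast++

slow=2, fast=5, a=[1, 9, 0, 0, 0, 0, 3, 2, 0, 0, 3, 0, 2, 0, 0, 2]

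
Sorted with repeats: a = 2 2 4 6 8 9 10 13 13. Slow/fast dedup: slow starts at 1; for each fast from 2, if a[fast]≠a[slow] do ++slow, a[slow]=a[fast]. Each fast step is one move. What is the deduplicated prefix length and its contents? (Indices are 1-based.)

length 7; prefix = [2, 4, 6, 8, 9, 10, 13]

slow=1 fast=2: a[fast]=2=a[slow] dup, fast++
slow=1 fast=3: a[fast]=4≠a[slow]=2 write a[2]=4, slow++,fast++
slow=2 fast=4: a[fast]=6≠a[slow]=4 write a[3]=6, slow++,fast++
slow=3 fast=5: a[fast]=8≠a[slow]=6 write a[4]=8, slow++,fast++
slow=4 fast=6: a[fast]=9≠a[slow]=8 write a[5]=9, slow++,fast++
slow=5 fast=7: a[fast]=10≠a[slow]=9 write a[6]=10, slow++,fast++
slow=6 fast=8: a[fast]=13≠a[slow]=10 write a[7]=13, slow++,fast++
slow=7 fast=9: a[fast]=13=a[slow] dup, fast++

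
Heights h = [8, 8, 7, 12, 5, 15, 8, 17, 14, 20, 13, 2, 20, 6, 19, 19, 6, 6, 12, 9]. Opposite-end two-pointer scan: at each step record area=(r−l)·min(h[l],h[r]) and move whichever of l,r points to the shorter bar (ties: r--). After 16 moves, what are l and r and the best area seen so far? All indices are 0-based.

[0,19] min(8,9)*19=152 best=152 * → l++
[1,19] min(8,9)*18=144 best=152 → l++
[2,19] min(7,9)*17=119 best=152 → l++
[3,19] min(12,9)*16=144 best=152 → r--
[3,18] min(12,12)*15=180 best=180 * → r--
[3,17] min(12,6)*14=84 best=180 → r--
[3,16] min(12,6)*13=78 best=180 → r--
[3,15] min(12,19)*12=144 best=180 → l++
[4,15] min(5,19)*11=55 best=180 → l++
[5,15] min(15,19)*10=150 best=180 → l++
[6,15] min(8,19)*9=72 best=180 → l++
[7,15] min(17,19)*8=136 best=180 → l++
[8,15] min(14,19)*7=98 best=180 → l++
[9,15] min(20,19)*6=114 best=180 → r--
[9,14] min(20,19)*5=95 best=180 → r--
[9,13] min(20,6)*4=24 best=180 → r--

l=9, r=12, best area=180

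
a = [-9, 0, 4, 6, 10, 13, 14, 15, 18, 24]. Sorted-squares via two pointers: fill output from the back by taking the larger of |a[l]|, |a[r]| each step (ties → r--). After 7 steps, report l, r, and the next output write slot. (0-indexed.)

l=0 r=9: |-9|<=|24| out[9]=576, r--
l=0 r=8: |-9|<=|18| out[8]=324, r--
l=0 r=7: |-9|<=|15| out[7]=225, r--
l=0 r=6: |-9|<=|14| out[6]=196, r--
l=0 r=5: |-9|<=|13| out[5]=169, r--
l=0 r=4: |-9|<=|10| out[4]=100, r--
l=0 r=3: |-9|>|6| out[3]=81, l++

l=1, r=3, next write slot=2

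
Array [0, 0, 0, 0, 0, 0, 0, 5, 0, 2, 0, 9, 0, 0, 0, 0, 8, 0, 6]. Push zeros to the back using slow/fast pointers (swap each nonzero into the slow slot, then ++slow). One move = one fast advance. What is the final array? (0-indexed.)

(s=0,f=0) a[fast]=0 → fast++
(s=0,f=1) a[fast]=0 → fast++
(s=0,f=2) a[fast]=0 → fast++
(s=0,f=3) a[fast]=0 → fast++
(s=0,f=4) a[fast]=0 → fast++
(s=0,f=5) a[fast]=0 → fast++
(s=0,f=6) a[fast]=0 → fast++
(s=0,f=7) a[fast]=5≠0 swap→a[0]=5 → slow++,fast++
(s=1,f=8) a[fast]=0 → fast++
(s=1,f=9) a[fast]=2≠0 swap→a[1]=2 → slow++,fast++
(s=2,f=10) a[fast]=0 → fast++
(s=2,f=11) a[fast]=9≠0 swap→a[2]=9 → slow++,fast++
(s=3,f=12) a[fast]=0 → fast++
(s=3,f=13) a[fast]=0 → fast++
(s=3,f=14) a[fast]=0 → fast++
(s=3,f=15) a[fast]=0 → fast++
(s=3,f=16) a[fast]=8≠0 swap→a[3]=8 → slow++,fast++
(s=4,f=17) a[fast]=0 → fast++
(s=4,f=18) a[fast]=6≠0 swap→a[4]=6 → slow++,fast++

[5, 2, 9, 8, 6, 0, 0, 0, 0, 0, 0, 0, 0, 0, 0, 0, 0, 0, 0]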